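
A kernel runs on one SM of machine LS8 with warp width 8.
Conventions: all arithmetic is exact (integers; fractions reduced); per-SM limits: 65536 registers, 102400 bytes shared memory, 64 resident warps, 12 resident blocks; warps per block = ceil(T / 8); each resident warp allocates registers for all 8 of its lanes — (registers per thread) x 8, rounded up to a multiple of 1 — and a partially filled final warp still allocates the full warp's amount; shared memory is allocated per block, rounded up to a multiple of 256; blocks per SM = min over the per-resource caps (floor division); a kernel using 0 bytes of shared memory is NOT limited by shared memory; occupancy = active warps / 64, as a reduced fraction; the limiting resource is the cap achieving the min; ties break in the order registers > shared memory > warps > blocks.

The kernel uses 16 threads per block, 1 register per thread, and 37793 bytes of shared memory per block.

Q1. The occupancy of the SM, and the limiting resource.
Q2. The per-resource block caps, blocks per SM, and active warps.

Answer: occupancy 1/16, limited by shared memory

registers: 4096 blocks
shared memory: 2 blocks
warps: 32 blocks
blocks: 12 blocks

Answer: 2 blocks, 4 active warps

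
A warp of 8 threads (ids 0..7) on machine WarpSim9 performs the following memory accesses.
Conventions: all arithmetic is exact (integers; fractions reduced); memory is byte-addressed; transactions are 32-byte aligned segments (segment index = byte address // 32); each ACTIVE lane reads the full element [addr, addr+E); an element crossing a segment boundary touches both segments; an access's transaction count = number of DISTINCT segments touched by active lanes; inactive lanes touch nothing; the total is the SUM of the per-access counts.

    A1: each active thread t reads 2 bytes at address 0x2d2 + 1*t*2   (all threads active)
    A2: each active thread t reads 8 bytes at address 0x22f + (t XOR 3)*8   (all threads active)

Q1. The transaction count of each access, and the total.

A1: 2 transactions
A2: 3 transactions

Answer: 2,3; total 5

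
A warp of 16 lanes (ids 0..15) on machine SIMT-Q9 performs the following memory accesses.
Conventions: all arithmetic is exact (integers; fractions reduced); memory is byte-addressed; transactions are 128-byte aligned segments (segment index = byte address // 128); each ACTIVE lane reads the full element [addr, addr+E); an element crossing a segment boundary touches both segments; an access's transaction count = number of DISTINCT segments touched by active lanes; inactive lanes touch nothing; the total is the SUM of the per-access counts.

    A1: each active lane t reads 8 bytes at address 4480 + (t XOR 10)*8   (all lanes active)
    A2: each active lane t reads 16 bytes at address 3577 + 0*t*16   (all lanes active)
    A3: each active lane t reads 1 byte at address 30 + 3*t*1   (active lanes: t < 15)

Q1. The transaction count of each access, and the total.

A1: 1 transaction
A2: 2 transactions
A3: 1 transaction

Answer: 1,2,1; total 4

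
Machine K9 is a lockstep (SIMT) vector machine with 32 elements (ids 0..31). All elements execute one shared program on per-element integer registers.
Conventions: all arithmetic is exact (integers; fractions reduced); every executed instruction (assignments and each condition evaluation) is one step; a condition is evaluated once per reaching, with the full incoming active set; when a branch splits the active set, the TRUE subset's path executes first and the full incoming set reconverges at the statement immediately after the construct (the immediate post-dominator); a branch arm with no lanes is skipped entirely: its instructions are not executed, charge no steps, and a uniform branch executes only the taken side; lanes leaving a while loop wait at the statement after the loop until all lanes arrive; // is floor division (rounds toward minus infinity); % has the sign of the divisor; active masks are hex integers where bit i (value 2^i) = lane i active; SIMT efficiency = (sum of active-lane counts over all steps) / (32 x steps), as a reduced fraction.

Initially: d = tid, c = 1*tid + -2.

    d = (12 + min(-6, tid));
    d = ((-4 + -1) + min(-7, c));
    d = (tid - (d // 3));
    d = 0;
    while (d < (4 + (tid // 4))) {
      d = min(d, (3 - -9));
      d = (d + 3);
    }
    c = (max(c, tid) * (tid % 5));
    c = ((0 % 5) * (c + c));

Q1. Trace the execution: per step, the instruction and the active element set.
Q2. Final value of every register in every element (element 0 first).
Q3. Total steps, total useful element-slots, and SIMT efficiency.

step 0: d <- (12 + min(-6, tid))     0xffffffff
step 1: d <- ((-4 + -1) + min(-7, c)) 0xffffffff
step 2: d <- (tid - (d // 3))        0xffffffff
step 3: d <- 0                       0xffffffff
step 4: eval (d < (4 + (tid // 4)))  0xffffffff
step 5: d <- min(d, (3 - -9))        0xffffffff
step 6: d <- (d + 3)                 0xffffffff
step 7: eval (d < (4 + (tid // 4)))  0xffffffff
step 8: d <- min(d, (3 - -9))        0xffffffff
step 9: d <- (d + 3)                 0xffffffff
step 10: eval (d < (4 + (tid // 4)))  0xffffffff
step 11: d <- min(d, (3 - -9))        0xfffff000
step 12: d <- (d + 3)                 0xfffff000
step 13: eval (d < (4 + (tid // 4)))  0xfffff000
step 14: d <- min(d, (3 - -9))        0xff000000
step 15: d <- (d + 3)                 0xff000000
step 16: eval (d < (4 + (tid // 4)))  0xff000000
step 17: c <- (max(c, tid) * (tid % 5)) 0xffffffff
step 18: c <- ((0 % 5) * (c + c))     0xffffffff

Answer: 19 steps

d: 6,6,6,6,6,6,6,6,6,6,6,6,9,9,9,9,9,9,9,9,9,9,9,9,12,12,12,12,12,12,12,12
c: 0,0,0,0,0,0,0,0,0,0,0,0,0,0,0,0,0,0,0,0,0,0,0,0,0,0,0,0,0,0,0,0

steps = 19; useful = 500; efficiency = 500/608 = 125/152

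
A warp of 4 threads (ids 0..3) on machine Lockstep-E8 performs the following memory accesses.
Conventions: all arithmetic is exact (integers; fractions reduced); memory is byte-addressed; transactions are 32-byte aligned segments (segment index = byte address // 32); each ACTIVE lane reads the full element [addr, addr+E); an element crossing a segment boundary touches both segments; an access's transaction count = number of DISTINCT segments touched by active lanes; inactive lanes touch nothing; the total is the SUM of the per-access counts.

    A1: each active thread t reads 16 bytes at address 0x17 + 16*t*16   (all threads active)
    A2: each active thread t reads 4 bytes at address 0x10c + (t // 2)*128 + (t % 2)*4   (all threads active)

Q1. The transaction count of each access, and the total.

A1: 8 transactions
A2: 2 transactions

Answer: 8,2; total 10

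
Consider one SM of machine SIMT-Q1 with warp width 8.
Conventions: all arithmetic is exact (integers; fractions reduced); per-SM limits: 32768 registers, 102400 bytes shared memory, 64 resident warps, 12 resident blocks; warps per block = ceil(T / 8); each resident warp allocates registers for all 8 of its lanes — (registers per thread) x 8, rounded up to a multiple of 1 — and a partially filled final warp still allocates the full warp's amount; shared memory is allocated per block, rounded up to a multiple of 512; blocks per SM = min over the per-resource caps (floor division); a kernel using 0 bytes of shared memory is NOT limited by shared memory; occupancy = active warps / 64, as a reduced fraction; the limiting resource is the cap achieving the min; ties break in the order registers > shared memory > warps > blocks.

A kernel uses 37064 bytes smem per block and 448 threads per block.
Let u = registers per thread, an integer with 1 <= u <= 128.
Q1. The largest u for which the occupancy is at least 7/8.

Answer: u = 73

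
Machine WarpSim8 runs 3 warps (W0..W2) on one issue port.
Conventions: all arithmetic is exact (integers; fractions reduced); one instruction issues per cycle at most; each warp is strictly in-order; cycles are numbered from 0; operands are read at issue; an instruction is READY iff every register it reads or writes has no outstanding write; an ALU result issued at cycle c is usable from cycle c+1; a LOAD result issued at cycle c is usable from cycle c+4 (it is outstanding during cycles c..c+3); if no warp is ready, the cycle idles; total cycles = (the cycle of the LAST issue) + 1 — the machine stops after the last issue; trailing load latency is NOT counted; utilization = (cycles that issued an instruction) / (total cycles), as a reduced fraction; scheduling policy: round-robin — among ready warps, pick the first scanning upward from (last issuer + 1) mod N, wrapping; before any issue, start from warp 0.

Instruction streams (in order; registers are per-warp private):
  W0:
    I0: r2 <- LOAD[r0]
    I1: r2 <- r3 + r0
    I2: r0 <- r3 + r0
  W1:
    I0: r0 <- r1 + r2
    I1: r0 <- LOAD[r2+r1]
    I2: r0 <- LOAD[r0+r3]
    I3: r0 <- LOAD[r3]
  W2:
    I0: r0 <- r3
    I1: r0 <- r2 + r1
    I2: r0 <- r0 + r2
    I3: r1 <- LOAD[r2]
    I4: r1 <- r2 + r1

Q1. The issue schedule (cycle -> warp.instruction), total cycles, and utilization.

cycle 0: W0.I0
cycle 1: W1.I0
cycle 2: W2.I0
cycle 3: W1.I1
cycle 4: W2.I1
cycle 5: W0.I1
cycle 6: W2.I2
cycle 7: W0.I2
cycle 8: W1.I2
cycle 9: W2.I3
cycle 10: idle
cycle 11: idle
cycle 12: W1.I3
cycle 13: W2.I4

Answer: 14 cycles, utilization 6/7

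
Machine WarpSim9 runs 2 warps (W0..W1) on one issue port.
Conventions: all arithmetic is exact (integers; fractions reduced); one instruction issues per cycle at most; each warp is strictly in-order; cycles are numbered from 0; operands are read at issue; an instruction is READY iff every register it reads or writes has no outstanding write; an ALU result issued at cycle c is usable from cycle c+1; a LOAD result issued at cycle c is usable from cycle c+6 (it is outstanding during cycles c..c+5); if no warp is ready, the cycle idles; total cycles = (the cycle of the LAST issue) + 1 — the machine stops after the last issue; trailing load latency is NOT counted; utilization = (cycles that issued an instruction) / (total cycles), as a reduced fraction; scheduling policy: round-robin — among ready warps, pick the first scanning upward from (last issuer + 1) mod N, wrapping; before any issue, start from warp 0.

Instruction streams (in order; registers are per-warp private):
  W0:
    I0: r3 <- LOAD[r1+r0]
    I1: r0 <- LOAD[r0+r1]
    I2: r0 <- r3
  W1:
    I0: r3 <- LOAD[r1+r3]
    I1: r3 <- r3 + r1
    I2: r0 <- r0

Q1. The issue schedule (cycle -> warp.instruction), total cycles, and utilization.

cycle 0: W0.I0
cycle 1: W1.I0
cycle 2: W0.I1
cycle 3: idle
cycle 4: idle
cycle 5: idle
cycle 6: idle
cycle 7: W1.I1
cycle 8: W0.I2
cycle 9: W1.I2

Answer: 10 cycles, utilization 3/5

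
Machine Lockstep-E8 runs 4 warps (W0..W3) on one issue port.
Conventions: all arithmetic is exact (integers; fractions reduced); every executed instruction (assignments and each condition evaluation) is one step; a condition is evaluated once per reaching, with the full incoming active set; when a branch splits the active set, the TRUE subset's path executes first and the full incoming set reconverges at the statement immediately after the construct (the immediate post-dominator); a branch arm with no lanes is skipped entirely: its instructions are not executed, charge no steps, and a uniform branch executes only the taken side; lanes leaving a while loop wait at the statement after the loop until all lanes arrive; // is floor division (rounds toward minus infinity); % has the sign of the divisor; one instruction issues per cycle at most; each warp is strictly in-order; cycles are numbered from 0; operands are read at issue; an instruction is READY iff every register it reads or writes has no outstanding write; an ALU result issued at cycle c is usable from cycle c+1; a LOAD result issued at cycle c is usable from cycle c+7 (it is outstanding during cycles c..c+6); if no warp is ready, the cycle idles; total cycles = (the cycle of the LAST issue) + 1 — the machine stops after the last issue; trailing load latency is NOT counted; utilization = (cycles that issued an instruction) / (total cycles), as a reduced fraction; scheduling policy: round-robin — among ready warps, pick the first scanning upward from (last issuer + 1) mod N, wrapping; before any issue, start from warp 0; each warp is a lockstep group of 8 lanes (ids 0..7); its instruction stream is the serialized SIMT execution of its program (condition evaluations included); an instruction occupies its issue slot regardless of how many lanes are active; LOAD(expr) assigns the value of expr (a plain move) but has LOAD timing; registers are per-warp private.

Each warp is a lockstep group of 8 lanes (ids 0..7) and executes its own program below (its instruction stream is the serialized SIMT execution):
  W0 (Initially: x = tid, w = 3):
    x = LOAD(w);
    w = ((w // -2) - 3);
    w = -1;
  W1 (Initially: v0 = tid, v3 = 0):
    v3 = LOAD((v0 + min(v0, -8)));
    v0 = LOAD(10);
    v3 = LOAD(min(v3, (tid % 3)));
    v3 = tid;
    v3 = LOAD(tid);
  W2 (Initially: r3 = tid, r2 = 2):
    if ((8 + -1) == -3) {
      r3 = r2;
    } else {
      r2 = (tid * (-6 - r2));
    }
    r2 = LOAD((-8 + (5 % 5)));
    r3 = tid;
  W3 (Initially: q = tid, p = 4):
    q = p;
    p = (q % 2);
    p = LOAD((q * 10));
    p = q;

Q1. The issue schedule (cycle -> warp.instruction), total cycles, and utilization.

cycle 0: W0.I0
cycle 1: W1.I0
cycle 2: W2.I0
cycle 3: W3.I0
cycle 4: W0.I1
cycle 5: W1.I1
cycle 6: W2.I1
cycle 7: W3.I1
cycle 8: W0.I2
cycle 9: W1.I2
cycle 10: W2.I2
cycle 11: W3.I2
cycle 12: W2.I3
cycle 13: idle
cycle 14: idle
cycle 15: idle
cycle 16: W1.I3
cycle 17: W1.I4
cycle 18: W3.I3

Answer: 19 cycles, utilization 16/19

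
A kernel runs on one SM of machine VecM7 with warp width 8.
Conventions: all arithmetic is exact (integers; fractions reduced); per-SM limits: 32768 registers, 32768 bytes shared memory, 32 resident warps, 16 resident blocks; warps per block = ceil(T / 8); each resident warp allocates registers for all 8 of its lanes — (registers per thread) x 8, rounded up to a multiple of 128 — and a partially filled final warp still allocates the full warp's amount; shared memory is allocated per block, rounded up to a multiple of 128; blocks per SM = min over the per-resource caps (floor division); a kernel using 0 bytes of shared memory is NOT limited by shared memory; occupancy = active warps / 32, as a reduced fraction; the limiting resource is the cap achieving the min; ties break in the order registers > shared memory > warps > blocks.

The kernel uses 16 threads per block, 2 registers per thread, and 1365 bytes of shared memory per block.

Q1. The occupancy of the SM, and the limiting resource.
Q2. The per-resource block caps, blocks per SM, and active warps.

Answer: occupancy 1, limited by warps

registers: 128 blocks
shared memory: 23 blocks
warps: 16 blocks
blocks: 16 blocks

Answer: 16 blocks, 32 active warps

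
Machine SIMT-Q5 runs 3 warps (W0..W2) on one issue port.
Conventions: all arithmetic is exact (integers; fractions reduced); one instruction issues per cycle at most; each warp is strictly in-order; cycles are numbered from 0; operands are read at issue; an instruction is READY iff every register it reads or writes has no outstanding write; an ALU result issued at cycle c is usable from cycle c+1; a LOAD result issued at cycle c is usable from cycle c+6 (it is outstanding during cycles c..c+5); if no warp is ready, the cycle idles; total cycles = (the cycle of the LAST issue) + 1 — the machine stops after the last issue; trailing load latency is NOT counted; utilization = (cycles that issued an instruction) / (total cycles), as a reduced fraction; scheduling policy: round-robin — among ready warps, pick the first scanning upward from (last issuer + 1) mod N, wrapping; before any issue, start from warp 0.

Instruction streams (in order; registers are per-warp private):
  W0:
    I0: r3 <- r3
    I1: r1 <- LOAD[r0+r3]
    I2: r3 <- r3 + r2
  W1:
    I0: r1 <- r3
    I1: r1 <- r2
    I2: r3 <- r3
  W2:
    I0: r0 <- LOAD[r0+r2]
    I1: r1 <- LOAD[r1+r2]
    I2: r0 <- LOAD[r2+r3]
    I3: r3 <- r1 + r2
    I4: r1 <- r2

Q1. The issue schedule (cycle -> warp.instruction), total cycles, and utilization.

cycle 0: W0.I0
cycle 1: W1.I0
cycle 2: W2.I0
cycle 3: W0.I1
cycle 4: W1.I1
cycle 5: W2.I1
cycle 6: W0.I2
cycle 7: W1.I2
cycle 8: W2.I2
cycle 9: idle
cycle 10: idle
cycle 11: W2.I3
cycle 12: W2.I4

Answer: 13 cycles, utilization 11/13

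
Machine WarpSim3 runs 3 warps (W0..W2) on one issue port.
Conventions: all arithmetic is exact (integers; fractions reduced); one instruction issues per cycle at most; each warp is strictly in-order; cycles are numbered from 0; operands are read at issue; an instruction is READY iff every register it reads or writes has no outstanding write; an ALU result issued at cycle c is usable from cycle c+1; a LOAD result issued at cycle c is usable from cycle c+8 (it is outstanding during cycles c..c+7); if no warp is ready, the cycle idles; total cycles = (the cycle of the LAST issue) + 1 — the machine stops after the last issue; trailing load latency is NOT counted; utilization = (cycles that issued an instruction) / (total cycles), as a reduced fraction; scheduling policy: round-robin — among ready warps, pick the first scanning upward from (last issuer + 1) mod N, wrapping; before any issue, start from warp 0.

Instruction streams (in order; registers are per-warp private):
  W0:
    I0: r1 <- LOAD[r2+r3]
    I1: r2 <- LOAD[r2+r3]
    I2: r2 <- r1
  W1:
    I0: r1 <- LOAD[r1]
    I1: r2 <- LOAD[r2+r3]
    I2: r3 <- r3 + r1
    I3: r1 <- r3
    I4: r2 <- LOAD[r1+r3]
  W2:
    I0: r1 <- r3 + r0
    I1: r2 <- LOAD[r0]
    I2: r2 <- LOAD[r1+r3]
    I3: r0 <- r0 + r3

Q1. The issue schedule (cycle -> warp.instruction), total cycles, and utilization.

cycle 0: W0.I0
cycle 1: W1.I0
cycle 2: W2.I0
cycle 3: W0.I1
cycle 4: W1.I1
cycle 5: W2.I1
cycle 6: idle
cycle 7: idle
cycle 8: idle
cycle 9: W1.I2
cycle 10: W1.I3
cycle 11: W0.I2
cycle 12: W1.I4
cycle 13: W2.I2
cycle 14: W2.I3

Answer: 15 cycles, utilization 4/5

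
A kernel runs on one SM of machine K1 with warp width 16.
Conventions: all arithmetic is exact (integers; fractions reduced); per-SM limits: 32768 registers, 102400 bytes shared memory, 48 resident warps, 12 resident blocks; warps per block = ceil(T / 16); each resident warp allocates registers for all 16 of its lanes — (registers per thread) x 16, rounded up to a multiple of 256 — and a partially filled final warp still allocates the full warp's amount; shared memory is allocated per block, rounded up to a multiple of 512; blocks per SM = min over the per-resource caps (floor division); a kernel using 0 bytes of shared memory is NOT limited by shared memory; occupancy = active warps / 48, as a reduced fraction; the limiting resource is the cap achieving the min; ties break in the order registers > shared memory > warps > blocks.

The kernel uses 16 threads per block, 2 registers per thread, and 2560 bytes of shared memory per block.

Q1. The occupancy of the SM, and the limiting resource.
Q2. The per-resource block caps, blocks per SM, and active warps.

Answer: occupancy 1/4, limited by blocks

registers: 128 blocks
shared memory: 40 blocks
warps: 48 blocks
blocks: 12 blocks

Answer: 12 blocks, 12 active warps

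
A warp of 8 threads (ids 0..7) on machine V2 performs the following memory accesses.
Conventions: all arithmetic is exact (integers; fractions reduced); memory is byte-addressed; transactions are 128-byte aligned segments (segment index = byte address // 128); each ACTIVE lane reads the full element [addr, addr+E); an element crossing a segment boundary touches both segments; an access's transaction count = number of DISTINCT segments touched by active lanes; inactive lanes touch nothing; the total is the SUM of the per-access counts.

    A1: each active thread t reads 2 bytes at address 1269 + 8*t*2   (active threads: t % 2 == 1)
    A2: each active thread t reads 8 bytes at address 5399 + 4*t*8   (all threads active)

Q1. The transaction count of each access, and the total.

A1: 1 transaction
A2: 2 transactions

Answer: 1,2; total 3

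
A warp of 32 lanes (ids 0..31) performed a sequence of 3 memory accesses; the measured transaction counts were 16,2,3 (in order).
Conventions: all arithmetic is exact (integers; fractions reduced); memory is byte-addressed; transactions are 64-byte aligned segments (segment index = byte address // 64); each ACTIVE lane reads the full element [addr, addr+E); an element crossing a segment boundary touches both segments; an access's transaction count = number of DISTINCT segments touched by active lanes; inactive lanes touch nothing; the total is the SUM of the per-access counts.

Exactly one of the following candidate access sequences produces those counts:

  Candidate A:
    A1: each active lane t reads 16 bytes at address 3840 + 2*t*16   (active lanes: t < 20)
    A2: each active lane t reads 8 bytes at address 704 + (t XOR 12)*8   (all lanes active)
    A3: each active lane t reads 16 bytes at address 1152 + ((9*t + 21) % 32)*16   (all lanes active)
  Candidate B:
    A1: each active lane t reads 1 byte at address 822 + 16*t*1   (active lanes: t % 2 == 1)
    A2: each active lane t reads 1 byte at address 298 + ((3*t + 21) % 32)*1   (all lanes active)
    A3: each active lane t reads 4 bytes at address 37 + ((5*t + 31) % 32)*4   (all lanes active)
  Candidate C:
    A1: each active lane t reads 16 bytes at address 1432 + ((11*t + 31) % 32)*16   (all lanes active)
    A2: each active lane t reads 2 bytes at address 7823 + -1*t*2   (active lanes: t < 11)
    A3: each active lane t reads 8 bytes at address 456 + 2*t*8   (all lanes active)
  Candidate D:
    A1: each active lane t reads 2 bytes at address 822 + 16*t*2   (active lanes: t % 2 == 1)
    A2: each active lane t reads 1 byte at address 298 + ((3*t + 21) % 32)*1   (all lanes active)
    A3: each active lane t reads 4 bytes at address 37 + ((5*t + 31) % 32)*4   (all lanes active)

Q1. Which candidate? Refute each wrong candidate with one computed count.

A: A1 gives 10 transactions, not 16
B: A1 gives 8 transactions, not 16
C: A1 gives 9 transactions, not 16
D: all counts match (16,2,3)

Answer: D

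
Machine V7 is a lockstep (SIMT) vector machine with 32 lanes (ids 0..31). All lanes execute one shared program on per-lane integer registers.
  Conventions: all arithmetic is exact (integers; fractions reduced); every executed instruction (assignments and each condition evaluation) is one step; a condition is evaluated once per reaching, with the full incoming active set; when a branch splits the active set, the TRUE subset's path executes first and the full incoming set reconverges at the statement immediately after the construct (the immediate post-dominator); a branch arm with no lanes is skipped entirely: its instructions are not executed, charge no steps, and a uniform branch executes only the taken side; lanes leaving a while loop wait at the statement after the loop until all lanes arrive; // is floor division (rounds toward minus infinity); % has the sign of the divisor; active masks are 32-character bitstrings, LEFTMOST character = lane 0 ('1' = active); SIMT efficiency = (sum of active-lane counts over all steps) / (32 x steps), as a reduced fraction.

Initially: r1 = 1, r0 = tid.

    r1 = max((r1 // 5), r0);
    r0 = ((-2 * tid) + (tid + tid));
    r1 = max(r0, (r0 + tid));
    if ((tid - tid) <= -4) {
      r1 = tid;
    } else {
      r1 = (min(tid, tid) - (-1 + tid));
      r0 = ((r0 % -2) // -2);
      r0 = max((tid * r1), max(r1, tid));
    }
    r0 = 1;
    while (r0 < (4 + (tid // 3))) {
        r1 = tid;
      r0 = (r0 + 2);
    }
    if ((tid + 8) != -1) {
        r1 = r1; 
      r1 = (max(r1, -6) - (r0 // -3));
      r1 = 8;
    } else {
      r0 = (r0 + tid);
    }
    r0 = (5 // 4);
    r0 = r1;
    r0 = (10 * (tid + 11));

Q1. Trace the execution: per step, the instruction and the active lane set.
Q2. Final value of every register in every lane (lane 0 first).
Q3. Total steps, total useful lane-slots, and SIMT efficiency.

step 0: r1 <- max((r1 // 5), r0)     11111111111111111111111111111111
step 1: r0 <- ((-2 * tid) + (tid + tid)) 11111111111111111111111111111111
step 2: r1 <- max(r0, (r0 + tid))    11111111111111111111111111111111
step 3: eval ((tid - tid) <= -4)     11111111111111111111111111111111
step 4: r1 <- (min(tid, tid) - (-1 + tid)) 11111111111111111111111111111111
step 5: r0 <- ((r0 % -2) // -2)      11111111111111111111111111111111
step 6: r0 <- max((tid * r1), max(r1, tid)) 11111111111111111111111111111111
step 7: r0 <- 1                      11111111111111111111111111111111
step 8: eval (r0 < (4 + (tid // 3))) 11111111111111111111111111111111
step 9: r1 <- tid                    11111111111111111111111111111111
step 10: r0 <- (r0 + 2)               11111111111111111111111111111111
step 11: eval (r0 < (4 + (tid // 3))) 11111111111111111111111111111111
step 12: r1 <- tid                    11111111111111111111111111111111
step 13: r0 <- (r0 + 2)               11111111111111111111111111111111
step 14: eval (r0 < (4 + (tid // 3))) 11111111111111111111111111111111
step 15: r1 <- tid                    00000011111111111111111111111111
step 16: r0 <- (r0 + 2)               00000011111111111111111111111111
step 17: eval (r0 < (4 + (tid // 3))) 00000011111111111111111111111111
step 18: r1 <- tid                    00000000000011111111111111111111
step 19: r0 <- (r0 + 2)               00000000000011111111111111111111
step 20: eval (r0 < (4 + (tid // 3))) 00000000000011111111111111111111
step 21: r1 <- tid                    00000000000000000011111111111111
step 22: r0 <- (r0 + 2)               00000000000000000011111111111111
step 23: eval (r0 < (4 + (tid // 3))) 00000000000000000011111111111111
step 24: r1 <- tid                    00000000000000000000000011111111
step 25: r0 <- (r0 + 2)               00000000000000000000000011111111
step 26: eval (r0 < (4 + (tid // 3))) 00000000000000000000000011111111
step 27: r1 <- tid                    00000000000000000000000000000011
step 28: r0 <- (r0 + 2)               00000000000000000000000000000011
step 29: eval (r0 < (4 + (tid // 3))) 00000000000000000000000000000011
step 30: eval ((tid + 8) != -1)       11111111111111111111111111111111
step 31: r1 <- r1                     11111111111111111111111111111111
step 32: r1 <- (max(r1, -6) - (r0 // -3)) 11111111111111111111111111111111
step 33: r1 <- 8                      11111111111111111111111111111111
step 34: r0 <- (5 // 4)               11111111111111111111111111111111
step 35: r0 <- r1                     11111111111111111111111111111111
step 36: r0 <- (10 * (tid + 11))      11111111111111111111111111111111

Answer: 37 steps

r1: 8,8,8,8,8,8,8,8,8,8,8,8,8,8,8,8,8,8,8,8,8,8,8,8,8,8,8,8,8,8,8,8
r0: 110,120,130,140,150,160,170,180,190,200,210,220,230,240,250,260,270,280,290,300,310,320,330,340,350,360,370,380,390,400,410,420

steps = 37; useful = 914; efficiency = 914/1184 = 457/592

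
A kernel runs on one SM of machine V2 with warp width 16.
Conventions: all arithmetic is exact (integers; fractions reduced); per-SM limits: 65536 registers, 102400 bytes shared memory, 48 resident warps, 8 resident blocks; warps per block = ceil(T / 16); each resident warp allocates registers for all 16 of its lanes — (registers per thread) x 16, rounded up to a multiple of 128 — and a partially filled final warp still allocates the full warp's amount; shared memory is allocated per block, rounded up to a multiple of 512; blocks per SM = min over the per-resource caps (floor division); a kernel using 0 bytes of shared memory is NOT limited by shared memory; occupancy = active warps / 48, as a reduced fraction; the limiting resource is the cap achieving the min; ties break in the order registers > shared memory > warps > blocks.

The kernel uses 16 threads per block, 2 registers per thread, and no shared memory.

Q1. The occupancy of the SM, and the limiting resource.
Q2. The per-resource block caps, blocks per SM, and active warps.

Answer: occupancy 1/6, limited by blocks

registers: 512 blocks
shared memory: no limit (kernel uses none)
warps: 48 blocks
blocks: 8 blocks

Answer: 8 blocks, 8 active warps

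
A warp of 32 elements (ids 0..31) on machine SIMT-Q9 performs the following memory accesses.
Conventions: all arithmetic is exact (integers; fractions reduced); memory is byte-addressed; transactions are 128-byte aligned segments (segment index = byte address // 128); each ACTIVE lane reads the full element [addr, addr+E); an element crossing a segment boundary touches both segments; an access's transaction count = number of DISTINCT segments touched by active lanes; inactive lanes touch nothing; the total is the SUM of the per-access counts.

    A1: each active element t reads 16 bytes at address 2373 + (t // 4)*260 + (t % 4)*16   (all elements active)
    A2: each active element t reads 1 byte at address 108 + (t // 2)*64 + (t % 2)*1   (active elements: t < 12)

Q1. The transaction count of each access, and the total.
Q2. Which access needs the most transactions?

A1: 16 transactions
A2: 4 transactions

Answer: 16,4; total 20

Answer: A1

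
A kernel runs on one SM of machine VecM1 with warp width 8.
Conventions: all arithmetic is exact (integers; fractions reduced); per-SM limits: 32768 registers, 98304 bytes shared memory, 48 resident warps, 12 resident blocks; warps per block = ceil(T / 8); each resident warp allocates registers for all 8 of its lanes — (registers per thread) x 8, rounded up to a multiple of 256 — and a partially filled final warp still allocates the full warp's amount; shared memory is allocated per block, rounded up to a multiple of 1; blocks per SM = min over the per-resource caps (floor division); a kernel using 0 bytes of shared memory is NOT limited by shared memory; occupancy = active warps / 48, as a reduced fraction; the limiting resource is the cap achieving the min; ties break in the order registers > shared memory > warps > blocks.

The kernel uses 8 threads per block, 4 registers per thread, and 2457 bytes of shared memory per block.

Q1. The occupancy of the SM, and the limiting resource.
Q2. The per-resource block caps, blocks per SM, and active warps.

Answer: occupancy 1/4, limited by blocks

registers: 128 blocks
shared memory: 40 blocks
warps: 48 blocks
blocks: 12 blocks

Answer: 12 blocks, 12 active warps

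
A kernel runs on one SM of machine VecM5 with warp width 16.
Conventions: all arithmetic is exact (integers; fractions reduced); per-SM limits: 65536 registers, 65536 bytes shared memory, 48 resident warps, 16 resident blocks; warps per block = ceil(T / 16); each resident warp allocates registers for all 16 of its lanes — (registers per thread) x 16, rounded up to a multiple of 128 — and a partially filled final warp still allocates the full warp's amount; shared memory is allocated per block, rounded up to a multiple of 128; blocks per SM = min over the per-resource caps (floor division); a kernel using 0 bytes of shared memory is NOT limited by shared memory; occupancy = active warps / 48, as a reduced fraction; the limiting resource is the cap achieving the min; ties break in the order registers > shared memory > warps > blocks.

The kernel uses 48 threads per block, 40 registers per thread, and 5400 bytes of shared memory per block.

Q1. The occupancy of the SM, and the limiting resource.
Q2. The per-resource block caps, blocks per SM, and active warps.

Answer: occupancy 11/16, limited by shared memory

registers: 34 blocks
shared memory: 11 blocks
warps: 16 blocks
blocks: 16 blocks

Answer: 11 blocks, 33 active warps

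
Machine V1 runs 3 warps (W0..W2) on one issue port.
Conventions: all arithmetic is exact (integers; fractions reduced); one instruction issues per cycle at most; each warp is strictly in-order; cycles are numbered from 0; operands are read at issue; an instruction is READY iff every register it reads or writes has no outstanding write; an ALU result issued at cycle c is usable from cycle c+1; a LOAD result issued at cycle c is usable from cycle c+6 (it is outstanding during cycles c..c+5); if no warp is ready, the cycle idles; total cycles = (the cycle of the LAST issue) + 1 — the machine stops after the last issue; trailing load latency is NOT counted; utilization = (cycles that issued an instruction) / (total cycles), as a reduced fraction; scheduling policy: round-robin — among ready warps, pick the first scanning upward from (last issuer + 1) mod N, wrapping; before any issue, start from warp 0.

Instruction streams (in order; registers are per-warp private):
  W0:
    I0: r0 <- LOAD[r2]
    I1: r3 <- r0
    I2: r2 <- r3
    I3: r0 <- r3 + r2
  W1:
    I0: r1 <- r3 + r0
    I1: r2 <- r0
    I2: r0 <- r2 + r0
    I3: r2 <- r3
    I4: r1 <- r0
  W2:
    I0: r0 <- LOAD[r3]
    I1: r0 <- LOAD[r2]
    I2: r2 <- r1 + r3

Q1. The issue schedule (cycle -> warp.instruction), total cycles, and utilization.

cycle 0: W0.I0
cycle 1: W1.I0
cycle 2: W2.I0
cycle 3: W1.I1
cycle 4: W1.I2
cycle 5: W1.I3
cycle 6: W0.I1
cycle 7: W1.I4
cycle 8: W2.I1
cycle 9: W0.I2
cycle 10: W2.I2
cycle 11: W0.I3

Answer: 12 cycles, utilization 1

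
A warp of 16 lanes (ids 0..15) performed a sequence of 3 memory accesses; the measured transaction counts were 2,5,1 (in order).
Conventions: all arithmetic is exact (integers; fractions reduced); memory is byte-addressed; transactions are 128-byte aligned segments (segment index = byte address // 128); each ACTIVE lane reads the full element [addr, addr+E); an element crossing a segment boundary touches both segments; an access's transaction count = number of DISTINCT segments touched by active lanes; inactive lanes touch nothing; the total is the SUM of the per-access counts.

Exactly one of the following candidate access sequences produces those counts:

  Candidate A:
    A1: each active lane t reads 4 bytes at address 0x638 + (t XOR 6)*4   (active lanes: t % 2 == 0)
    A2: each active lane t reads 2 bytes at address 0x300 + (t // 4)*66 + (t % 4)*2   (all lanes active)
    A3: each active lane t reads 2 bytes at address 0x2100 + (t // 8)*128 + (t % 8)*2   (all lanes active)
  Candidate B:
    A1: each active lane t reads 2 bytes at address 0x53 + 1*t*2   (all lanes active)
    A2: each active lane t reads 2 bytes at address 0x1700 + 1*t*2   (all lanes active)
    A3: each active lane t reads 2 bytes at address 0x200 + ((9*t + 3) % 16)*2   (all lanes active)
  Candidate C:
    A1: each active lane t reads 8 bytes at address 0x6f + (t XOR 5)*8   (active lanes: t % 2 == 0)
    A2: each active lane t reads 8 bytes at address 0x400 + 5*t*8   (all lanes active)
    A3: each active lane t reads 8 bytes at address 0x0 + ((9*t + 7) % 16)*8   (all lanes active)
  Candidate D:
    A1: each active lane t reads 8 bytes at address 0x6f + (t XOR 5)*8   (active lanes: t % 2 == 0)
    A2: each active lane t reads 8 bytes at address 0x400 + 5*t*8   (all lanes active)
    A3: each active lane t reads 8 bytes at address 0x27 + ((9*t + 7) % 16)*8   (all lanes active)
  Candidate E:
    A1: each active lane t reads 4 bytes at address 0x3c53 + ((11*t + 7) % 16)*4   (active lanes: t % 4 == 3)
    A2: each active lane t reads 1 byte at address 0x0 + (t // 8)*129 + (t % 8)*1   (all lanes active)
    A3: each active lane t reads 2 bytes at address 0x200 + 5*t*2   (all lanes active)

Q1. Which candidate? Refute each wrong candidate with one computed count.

A: A1 gives 1 transaction, not 2
B: A1 gives 1 transaction, not 2
D: A3 gives 2 transactions, not 1
E: A2 gives 2 transactions, not 5
C: all counts match (2,5,1)

Answer: C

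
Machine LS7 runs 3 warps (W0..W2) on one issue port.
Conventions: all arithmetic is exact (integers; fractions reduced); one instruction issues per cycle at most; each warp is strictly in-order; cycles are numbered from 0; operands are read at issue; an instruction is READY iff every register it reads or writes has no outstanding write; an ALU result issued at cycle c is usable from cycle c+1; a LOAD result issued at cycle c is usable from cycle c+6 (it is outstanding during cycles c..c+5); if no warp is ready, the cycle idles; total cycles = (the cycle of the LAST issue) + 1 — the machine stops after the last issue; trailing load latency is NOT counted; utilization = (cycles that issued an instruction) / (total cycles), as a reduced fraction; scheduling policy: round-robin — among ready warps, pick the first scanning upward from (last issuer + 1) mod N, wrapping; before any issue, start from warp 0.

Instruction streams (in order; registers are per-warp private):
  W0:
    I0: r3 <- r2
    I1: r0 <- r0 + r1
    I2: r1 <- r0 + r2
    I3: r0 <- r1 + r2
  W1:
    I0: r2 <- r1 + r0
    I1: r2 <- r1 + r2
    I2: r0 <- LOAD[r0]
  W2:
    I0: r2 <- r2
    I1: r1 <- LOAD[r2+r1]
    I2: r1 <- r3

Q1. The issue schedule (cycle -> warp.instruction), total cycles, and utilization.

cycle 0: W0.I0
cycle 1: W1.I0
cycle 2: W2.I0
cycle 3: W0.I1
cycle 4: W1.I1
cycle 5: W2.I1
cycle 6: W0.I2
cycle 7: W1.I2
cycle 8: W0.I3
cycle 9: idle
cycle 10: idle
cycle 11: W2.I2

Answer: 12 cycles, utilization 5/6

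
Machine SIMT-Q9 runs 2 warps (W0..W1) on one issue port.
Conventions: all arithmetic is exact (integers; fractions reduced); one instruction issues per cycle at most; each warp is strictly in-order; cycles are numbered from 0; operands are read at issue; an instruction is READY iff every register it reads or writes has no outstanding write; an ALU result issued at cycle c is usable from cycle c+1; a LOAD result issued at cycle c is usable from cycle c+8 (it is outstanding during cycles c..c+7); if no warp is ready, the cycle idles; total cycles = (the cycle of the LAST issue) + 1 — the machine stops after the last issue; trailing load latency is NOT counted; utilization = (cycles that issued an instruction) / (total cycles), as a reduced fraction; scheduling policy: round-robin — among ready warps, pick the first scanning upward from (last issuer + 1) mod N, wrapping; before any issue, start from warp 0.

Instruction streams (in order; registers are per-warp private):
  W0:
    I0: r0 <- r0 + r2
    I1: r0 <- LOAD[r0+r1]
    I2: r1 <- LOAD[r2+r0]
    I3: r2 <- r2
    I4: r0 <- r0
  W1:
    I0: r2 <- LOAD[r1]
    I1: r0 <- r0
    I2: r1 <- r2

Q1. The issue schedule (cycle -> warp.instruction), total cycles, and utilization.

cycle 0: W0.I0
cycle 1: W1.I0
cycle 2: W0.I1
cycle 3: W1.I1
cycle 4: idle
cycle 5: idle
cycle 6: idle
cycle 7: idle
cycle 8: idle
cycle 9: W1.I2
cycle 10: W0.I2
cycle 11: W0.I3
cycle 12: W0.I4

Answer: 13 cycles, utilization 8/13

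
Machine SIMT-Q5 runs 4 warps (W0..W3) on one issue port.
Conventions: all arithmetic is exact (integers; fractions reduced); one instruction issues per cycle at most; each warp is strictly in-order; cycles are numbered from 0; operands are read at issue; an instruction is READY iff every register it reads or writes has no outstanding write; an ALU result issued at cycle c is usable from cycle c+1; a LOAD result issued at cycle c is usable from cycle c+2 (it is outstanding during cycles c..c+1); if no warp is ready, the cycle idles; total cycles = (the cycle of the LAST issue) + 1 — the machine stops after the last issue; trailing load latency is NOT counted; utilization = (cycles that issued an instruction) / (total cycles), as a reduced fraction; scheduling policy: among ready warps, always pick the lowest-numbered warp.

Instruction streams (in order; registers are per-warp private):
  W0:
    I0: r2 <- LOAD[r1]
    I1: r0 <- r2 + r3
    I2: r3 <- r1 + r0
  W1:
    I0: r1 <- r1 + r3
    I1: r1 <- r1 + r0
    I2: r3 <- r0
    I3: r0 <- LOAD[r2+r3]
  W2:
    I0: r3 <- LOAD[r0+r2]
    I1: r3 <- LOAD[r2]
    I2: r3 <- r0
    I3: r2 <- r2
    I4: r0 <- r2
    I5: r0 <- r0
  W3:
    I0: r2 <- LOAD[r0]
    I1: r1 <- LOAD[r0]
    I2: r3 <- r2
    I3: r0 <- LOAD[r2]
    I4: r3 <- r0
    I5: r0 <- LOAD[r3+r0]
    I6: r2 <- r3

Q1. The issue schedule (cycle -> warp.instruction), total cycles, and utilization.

cycle 0: W0.I0
cycle 1: W1.I0
cycle 2: W0.I1
cycle 3: W0.I2
cycle 4: W1.I1
cycle 5: W1.I2
cycle 6: W1.I3
cycle 7: W2.I0
cycle 8: W3.I0
cycle 9: W2.I1
cycle 10: W3.I1
cycle 11: W2.I2
cycle 12: W2.I3
cycle 13: W2.I4
cycle 14: W2.I5
cycle 15: W3.I2
cycle 16: W3.I3
cycle 17: idle
cycle 18: W3.I4
cycle 19: W3.I5
cycle 20: W3.I6

Answer: 21 cycles, utilization 20/21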